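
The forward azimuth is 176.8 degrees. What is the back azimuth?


back azimuth = (176.8 + 180) mod 360 = 356.8 degrees

356.8 degrees


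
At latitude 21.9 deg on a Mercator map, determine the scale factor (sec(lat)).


SF = 1 / cos(21.9) = 1 / 0.927836 = 1.078

1.078


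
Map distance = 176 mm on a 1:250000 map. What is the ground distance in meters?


ground = 176 mm * 250000 / 1000 = 44000.0 m

44000.0 m


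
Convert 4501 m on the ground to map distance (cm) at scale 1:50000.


map_cm = 4501 * 100 / 50000 = 9.002 cm ≈ 9.0 cm

9.0 cm


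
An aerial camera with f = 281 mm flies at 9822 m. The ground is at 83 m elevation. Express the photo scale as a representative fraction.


scale = f / (H - h) = 281 mm / 9739 m = 281 / 9739000 = 1:34658

1:34658


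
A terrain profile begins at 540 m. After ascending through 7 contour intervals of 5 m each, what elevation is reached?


elevation = 540 + 7 * 5 = 575 m

575 m


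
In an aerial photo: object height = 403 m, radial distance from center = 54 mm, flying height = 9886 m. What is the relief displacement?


d = h * r / H = 403 * 54 / 9886 = 2.2 mm

2.2 mm


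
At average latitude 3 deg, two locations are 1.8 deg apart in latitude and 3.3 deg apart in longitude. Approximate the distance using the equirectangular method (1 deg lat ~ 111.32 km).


dlat_km = 1.8 * 111.32 = 200.376
dlon_km = 3.3 * 111.32 * cos(3) ≈ 366.853
dist = sqrt(200.376^2 + 366.853^2) ≈ 418.0 km

418.0 km


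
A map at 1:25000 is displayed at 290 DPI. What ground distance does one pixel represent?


pixel_cm = 2.54 / 290 ≈ 0.008759 cm
ground = pixel_cm * 25000 / 100 = 2.54 * 25000 / (290 * 100) = 63500 / 29000 ≈ 2.19 m

2.19 m


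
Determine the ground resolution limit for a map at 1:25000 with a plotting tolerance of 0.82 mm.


ground = 0.82 mm * 25000 / 1000 = 20.5 m

20.5 m


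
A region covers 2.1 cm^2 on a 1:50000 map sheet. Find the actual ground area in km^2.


ground_area = 2.1 * (50000/100)^2 = 525000.0 m^2 = 0.525 km^2

0.525 km^2


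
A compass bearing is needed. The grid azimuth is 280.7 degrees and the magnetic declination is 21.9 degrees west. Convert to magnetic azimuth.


magnetic azimuth = grid azimuth - declination (east +ve)
mag_az = 280.7 - -21.9 = 302.6 degrees

302.6 degrees


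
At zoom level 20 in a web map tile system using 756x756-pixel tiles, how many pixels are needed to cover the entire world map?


tiles per axis = 2^20 = 1048576
total tiles = 1048576^2 = 1099511627776
pixels per axis = 1048576 * 756 = 792723456
total pixels = 792723456^2 = 628410477692583936

628410477692583936 pixels


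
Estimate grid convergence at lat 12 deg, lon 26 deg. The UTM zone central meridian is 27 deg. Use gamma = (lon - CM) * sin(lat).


gamma = (26 - 27) * sin(12) = -1 * 0.207912 = -0.208 degrees

-0.208 degrees


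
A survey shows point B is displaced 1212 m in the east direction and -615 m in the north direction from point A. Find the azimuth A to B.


az = atan2(1212, -615) = 116.9 deg
adjusted to 0-360: 116.9 degrees

116.9 degrees


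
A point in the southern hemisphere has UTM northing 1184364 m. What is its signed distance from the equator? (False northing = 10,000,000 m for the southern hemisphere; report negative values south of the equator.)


For southern: actual = 1184364 - 10000000 = -8815636 m

-8815636 m


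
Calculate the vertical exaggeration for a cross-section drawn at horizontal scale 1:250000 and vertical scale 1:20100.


VE = horizontal_scale / vertical_scale = 250000 / 20100 ≈ 12.4

12.4x


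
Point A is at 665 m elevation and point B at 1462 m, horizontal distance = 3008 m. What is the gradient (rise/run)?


gradient = (1462 - 665) / 3008 = 797 / 3008 = 0.265

0.265


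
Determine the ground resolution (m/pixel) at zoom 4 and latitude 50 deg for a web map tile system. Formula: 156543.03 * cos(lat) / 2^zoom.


res = 156543.03 * cos(50) / 2^4 = 156543.03 * 0.64278761 / 16 = 6289.0 m/pixel

6289.0 m/pixel


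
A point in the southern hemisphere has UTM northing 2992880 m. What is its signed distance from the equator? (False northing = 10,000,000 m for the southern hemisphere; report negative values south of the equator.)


For southern: actual = 2992880 - 10000000 = -7007120 m

-7007120 m


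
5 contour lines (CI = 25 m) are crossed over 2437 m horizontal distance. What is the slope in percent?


elevation change = 5 * 25 = 125 m
slope = 125 / 2437 * 100 = 5.1%

5.1%


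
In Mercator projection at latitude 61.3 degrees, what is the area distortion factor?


area_distortion = 1/cos^2(61.3) = 4.336

4.336


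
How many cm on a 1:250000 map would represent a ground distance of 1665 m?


map_cm = 1665 * 100 / 250000 = 0.666 cm ≈ 0.67 cm

0.67 cm


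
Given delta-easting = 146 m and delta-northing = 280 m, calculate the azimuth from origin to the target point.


az = atan2(146, 280) = 27.5 deg
adjusted to 0-360: 27.5 degrees

27.5 degrees


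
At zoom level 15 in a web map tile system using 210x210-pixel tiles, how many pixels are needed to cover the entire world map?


tiles per axis = 2^15 = 32768
total tiles = 32768^2 = 1073741824
pixels per axis = 32768 * 210 = 6881280
total pixels = 6881280^2 = 47352014438400

47352014438400 pixels


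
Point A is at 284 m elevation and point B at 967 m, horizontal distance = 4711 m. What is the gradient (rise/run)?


gradient = (967 - 284) / 4711 = 683 / 4711 = 0.145

0.145


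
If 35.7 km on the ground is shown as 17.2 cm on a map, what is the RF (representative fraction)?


ground = 35.7 km = 3570000 cm; RF denominator = ground / map = 3570000 / 17.2 ≈ 207558; RF = 1:207558

1:207558


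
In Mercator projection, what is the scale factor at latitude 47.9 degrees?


SF = 1 / cos(47.9) = 1 / 0.670427 = 1.492

1.492


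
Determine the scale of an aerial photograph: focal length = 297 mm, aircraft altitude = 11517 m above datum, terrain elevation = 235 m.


scale = f / (H - h) = 297 mm / 11282 m = 297 / 11282000 = 1:37987

1:37987


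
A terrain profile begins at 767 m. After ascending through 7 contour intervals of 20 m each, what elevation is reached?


elevation = 767 + 7 * 20 = 907 m

907 m


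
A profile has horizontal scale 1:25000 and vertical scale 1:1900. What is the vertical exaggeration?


VE = horizontal_scale / vertical_scale = 25000 / 1900 ≈ 13.2

13.2x


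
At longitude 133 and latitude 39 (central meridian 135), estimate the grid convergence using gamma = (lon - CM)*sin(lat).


gamma = (133 - 135) * sin(39) = -2 * 0.62932 = -1.259 degrees

-1.259 degrees


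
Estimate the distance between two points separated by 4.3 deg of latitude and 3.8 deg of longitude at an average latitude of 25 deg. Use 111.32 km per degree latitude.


dlat_km = 4.3 * 111.32 = 478.676
dlon_km = 3.8 * 111.32 * cos(25) ≈ 383.383
dist = sqrt(478.676^2 + 383.383^2) ≈ 613.3 km

613.3 km


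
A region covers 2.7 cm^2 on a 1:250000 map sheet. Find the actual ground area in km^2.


ground_area = 2.7 * (250000/100)^2 = 16875000.0 m^2 = 16.875 km^2

16.875 km^2


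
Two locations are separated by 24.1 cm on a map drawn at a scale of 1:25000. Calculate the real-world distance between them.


ground = 24.1 cm * 25000 / 100 = 6025.0 m = 6.025 km

6.025 km


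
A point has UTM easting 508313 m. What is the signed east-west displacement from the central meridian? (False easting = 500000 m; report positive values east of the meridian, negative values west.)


displacement = 508313 - 500000 = 8313 m

8313 m


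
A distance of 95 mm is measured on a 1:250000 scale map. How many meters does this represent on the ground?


ground = 95 mm * 250000 / 1000 = 23750.0 m

23750.0 m


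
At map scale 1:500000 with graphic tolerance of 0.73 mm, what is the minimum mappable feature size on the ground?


ground = 0.73 mm * 500000 / 1000 = 365.0 m

365.0 m


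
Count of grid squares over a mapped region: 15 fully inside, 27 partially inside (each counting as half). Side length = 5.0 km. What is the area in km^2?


effective squares = 15 + 27 * 0.5 = 28.5
area = 28.5 * 25.0 = 712.5 km^2

712.5 km^2


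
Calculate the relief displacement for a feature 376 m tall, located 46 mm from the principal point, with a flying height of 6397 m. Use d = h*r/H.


d = h * r / H = 376 * 46 / 6397 = 2.7 mm

2.7 mm


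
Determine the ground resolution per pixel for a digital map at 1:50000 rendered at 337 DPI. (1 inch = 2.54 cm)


pixel_cm = 2.54 / 337 ≈ 0.007537 cm
ground = pixel_cm * 50000 / 100 = 2.54 * 50000 / (337 * 100) = 127000 / 33700 ≈ 3.77 m

3.77 m


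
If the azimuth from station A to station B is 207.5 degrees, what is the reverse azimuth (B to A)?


back azimuth = (207.5 + 180) mod 360 = 27.5 degrees

27.5 degrees


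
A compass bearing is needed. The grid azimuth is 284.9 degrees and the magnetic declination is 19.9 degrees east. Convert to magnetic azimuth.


magnetic azimuth = grid azimuth - declination (east +ve)
mag_az = 284.9 - 19.9 = 265.0 degrees

265.0 degrees


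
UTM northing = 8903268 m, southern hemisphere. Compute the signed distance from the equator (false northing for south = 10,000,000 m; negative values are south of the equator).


For southern: actual = 8903268 - 10000000 = -1096732 m

-1096732 m


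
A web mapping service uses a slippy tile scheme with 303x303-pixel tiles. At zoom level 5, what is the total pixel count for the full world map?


tiles per axis = 2^5 = 32
total tiles = 32^2 = 1024
pixels per axis = 32 * 303 = 9696
total pixels = 9696^2 = 94012416

94012416 pixels


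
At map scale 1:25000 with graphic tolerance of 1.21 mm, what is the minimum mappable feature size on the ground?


ground = 1.21 mm * 25000 / 1000 = 30.25 m

30.25 m


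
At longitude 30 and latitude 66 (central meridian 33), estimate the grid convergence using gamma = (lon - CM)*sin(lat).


gamma = (30 - 33) * sin(66) = -3 * 0.913545 = -2.741 degrees

-2.741 degrees


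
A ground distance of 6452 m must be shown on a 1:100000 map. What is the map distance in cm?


map_cm = 6452 * 100 / 100000 = 6.452 cm ≈ 6.45 cm

6.45 cm


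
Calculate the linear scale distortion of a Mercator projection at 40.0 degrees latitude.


SF = 1 / cos(40.0) = 1 / 0.766044 = 1.305

1.305


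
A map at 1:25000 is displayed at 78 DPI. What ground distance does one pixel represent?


pixel_cm = 2.54 / 78 ≈ 0.032564 cm
ground = pixel_cm * 25000 / 100 = 2.54 * 25000 / (78 * 100) = 63500 / 7800 ≈ 8.14 m

8.14 m


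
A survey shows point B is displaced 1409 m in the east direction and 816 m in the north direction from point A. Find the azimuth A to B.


az = atan2(1409, 816) = 59.9 deg
adjusted to 0-360: 59.9 degrees

59.9 degrees


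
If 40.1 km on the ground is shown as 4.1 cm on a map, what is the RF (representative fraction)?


ground = 40.1 km = 4010000 cm; RF denominator = ground / map = 4010000 / 4.1 ≈ 978049; RF = 1:978049

1:978049


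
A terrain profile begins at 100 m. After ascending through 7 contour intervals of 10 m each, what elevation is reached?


elevation = 100 + 7 * 10 = 170 m

170 m


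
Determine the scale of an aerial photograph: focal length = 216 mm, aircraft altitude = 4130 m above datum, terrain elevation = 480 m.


scale = f / (H - h) = 216 mm / 3650 m = 216 / 3650000 = 1:16898

1:16898


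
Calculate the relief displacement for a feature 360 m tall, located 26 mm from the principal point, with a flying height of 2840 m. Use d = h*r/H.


d = h * r / H = 360 * 26 / 2840 = 3.3 mm

3.3 mm


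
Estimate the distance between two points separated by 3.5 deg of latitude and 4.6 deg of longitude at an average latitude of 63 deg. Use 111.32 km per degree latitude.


dlat_km = 3.5 * 111.32 = 389.62
dlon_km = 4.6 * 111.32 * cos(63) ≈ 232.476
dist = sqrt(389.62^2 + 232.476^2) ≈ 453.7 km

453.7 km


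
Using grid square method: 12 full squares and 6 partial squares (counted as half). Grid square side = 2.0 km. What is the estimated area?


effective squares = 12 + 6 * 0.5 = 15.0
area = 15.0 * 4.0 = 60.0 km^2

60.0 km^2


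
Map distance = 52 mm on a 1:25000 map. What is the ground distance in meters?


ground = 52 mm * 25000 / 1000 = 1300.0 m

1300.0 m


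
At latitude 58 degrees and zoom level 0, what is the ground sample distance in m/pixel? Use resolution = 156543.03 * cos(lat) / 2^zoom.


res = 156543.03 * cos(58) / 2^0 = 156543.03 * 0.52991926 / 1 = 82955.17 m/pixel

82955.17 m/pixel


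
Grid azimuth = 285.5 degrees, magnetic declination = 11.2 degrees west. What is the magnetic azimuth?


magnetic azimuth = grid azimuth - declination (east +ve)
mag_az = 285.5 - -11.2 = 296.7 degrees

296.7 degrees


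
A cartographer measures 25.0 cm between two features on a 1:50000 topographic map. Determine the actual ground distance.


ground = 25.0 cm * 50000 / 100 = 12500.0 m = 12.5 km

12.5 km


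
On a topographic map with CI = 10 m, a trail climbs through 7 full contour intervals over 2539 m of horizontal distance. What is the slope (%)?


elevation change = 7 * 10 = 70 m
slope = 70 / 2539 * 100 = 2.8%

2.8%


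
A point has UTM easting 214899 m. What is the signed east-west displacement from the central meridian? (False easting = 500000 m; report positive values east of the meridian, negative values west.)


displacement = 214899 - 500000 = -285101 m

-285101 m


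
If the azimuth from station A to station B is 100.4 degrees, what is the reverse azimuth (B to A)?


back azimuth = (100.4 + 180) mod 360 = 280.4 degrees

280.4 degrees


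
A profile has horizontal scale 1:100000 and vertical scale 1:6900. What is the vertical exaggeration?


VE = horizontal_scale / vertical_scale = 100000 / 6900 ≈ 14.5

14.5x


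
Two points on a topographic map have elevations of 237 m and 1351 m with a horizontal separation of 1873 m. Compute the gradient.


gradient = (1351 - 237) / 1873 = 1114 / 1873 = 0.5948

0.5948


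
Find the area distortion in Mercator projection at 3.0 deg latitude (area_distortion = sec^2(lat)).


area_distortion = 1/cos^2(3.0) = 1.003

1.003


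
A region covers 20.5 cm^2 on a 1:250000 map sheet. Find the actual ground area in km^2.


ground_area = 20.5 * (250000/100)^2 = 128125000.0 m^2 = 128.125 km^2

128.125 km^2


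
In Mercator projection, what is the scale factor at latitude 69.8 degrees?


SF = 1 / cos(69.8) = 1 / 0.345298 = 2.896

2.896


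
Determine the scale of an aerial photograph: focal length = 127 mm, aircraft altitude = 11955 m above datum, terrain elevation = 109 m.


scale = f / (H - h) = 127 mm / 11846 m = 127 / 11846000 = 1:93276

1:93276


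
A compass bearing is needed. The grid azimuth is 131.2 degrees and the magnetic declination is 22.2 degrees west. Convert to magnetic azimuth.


magnetic azimuth = grid azimuth - declination (east +ve)
mag_az = 131.2 - -22.2 = 153.4 degrees

153.4 degrees


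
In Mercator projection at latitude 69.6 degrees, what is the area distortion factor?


area_distortion = 1/cos^2(69.6) = 8.23

8.23


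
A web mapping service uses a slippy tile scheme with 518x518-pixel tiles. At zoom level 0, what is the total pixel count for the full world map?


tiles per axis = 2^0 = 1
total tiles = 1^2 = 1
pixels per axis = 1 * 518 = 518
total pixels = 518^2 = 268324

268324 pixels


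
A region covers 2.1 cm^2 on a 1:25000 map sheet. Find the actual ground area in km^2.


ground_area = 2.1 * (25000/100)^2 = 131250.0 m^2 = 0.13125 km^2 ≈ 0.131 km^2

0.131 km^2


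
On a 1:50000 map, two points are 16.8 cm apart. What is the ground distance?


ground = 16.8 cm * 50000 / 100 = 8400.0 m = 8.4 km

8.4 km


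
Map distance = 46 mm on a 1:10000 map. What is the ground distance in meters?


ground = 46 mm * 10000 / 1000 = 460.0 m

460.0 m


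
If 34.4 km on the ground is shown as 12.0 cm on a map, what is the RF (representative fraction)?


ground = 34.4 km = 3440000 cm; RF denominator = ground / map = 3440000 / 12.0 ≈ 286667; RF = 1:286667

1:286667


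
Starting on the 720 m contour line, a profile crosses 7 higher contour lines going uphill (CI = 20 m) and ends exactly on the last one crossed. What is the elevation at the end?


elevation = 720 + 7 * 20 = 860 m

860 m


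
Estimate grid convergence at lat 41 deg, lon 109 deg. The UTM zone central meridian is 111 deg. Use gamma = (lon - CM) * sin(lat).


gamma = (109 - 111) * sin(41) = -2 * 0.656059 = -1.312 degrees

-1.312 degrees


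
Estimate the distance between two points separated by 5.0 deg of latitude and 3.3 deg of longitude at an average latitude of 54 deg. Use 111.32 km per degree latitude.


dlat_km = 5.0 * 111.32 = 556.6
dlon_km = 3.3 * 111.32 * cos(54) ≈ 215.926
dist = sqrt(556.6^2 + 215.926^2) ≈ 597.0 km

597.0 km


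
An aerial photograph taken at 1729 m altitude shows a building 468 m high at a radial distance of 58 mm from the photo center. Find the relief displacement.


d = h * r / H = 468 * 58 / 1729 = 15.7 mm

15.7 mm


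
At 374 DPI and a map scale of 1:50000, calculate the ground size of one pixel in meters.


pixel_cm = 2.54 / 374 ≈ 0.006791 cm
ground = pixel_cm * 50000 / 100 = 2.54 * 50000 / (374 * 100) = 127000 / 37400 ≈ 3.4 m

3.4 m


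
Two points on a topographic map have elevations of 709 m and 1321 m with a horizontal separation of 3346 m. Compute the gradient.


gradient = (1321 - 709) / 3346 = 612 / 3346 = 0.1829

0.1829


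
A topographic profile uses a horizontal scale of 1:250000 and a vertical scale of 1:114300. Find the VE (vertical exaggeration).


VE = horizontal_scale / vertical_scale = 250000 / 114300 ≈ 2.2

2.2x


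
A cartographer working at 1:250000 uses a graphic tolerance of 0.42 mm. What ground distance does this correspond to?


ground = 0.42 mm * 250000 / 1000 = 105.0 m

105.0 m


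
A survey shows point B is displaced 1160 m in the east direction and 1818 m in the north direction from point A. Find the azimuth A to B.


az = atan2(1160, 1818) = 32.5 deg
adjusted to 0-360: 32.5 degrees

32.5 degrees


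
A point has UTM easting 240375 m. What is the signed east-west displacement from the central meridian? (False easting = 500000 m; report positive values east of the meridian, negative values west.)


displacement = 240375 - 500000 = -259625 m

-259625 m


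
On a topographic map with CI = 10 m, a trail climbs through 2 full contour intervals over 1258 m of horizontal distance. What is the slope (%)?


elevation change = 2 * 10 = 20 m
slope = 20 / 1258 * 100 = 1.6%

1.6%


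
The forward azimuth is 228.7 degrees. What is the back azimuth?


back azimuth = (228.7 + 180) mod 360 = 48.7 degrees

48.7 degrees


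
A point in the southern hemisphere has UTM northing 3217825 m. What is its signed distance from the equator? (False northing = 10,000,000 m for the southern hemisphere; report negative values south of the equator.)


For southern: actual = 3217825 - 10000000 = -6782175 m

-6782175 m


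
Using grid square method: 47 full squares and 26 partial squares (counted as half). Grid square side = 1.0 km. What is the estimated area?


effective squares = 47 + 26 * 0.5 = 60.0
area = 60.0 * 1.0 = 60.0 km^2

60.0 km^2


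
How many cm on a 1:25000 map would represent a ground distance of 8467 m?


map_cm = 8467 * 100 / 25000 = 33.868 cm ≈ 33.87 cm

33.87 cm


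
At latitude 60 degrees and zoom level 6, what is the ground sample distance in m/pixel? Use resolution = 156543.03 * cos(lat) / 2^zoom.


res = 156543.03 * cos(60) / 2^6 = 156543.03 * 0.5 / 64 = 1222.99 m/pixel

1222.99 m/pixel


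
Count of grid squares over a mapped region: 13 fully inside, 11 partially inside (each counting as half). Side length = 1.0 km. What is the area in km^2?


effective squares = 13 + 11 * 0.5 = 18.5
area = 18.5 * 1.0 = 18.5 km^2

18.5 km^2


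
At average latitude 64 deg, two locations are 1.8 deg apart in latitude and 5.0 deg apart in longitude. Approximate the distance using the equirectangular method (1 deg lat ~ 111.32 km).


dlat_km = 1.8 * 111.32 = 200.376
dlon_km = 5.0 * 111.32 * cos(64) ≈ 243.997
dist = sqrt(200.376^2 + 243.997^2) ≈ 315.7 km

315.7 km


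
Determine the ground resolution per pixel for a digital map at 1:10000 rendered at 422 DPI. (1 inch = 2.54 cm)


pixel_cm = 2.54 / 422 ≈ 0.006019 cm
ground = pixel_cm * 10000 / 100 = 2.54 * 10000 / (422 * 100) = 25400 / 42200 ≈ 0.6 m

0.6 m


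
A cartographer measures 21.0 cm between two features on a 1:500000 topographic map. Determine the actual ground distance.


ground = 21.0 cm * 500000 / 100 = 105000.0 m = 105.0 km

105.0 km


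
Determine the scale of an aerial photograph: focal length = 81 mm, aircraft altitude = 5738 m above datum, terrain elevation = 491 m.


scale = f / (H - h) = 81 mm / 5247 m = 81 / 5247000 = 1:64778

1:64778


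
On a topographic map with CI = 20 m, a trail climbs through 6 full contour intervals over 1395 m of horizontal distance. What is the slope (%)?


elevation change = 6 * 20 = 120 m
slope = 120 / 1395 * 100 = 8.6%

8.6%


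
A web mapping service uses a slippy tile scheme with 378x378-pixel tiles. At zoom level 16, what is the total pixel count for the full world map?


tiles per axis = 2^16 = 65536
total tiles = 65536^2 = 4294967296
pixels per axis = 65536 * 378 = 24772608
total pixels = 24772608^2 = 613682107121664

613682107121664 pixels


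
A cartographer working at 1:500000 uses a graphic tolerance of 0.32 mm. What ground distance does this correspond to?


ground = 0.32 mm * 500000 / 1000 = 160.0 m

160.0 m


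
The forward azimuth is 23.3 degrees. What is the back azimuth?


back azimuth = (23.3 + 180) mod 360 = 203.3 degrees

203.3 degrees


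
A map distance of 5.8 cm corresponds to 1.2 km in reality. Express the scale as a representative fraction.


ground = 1.2 km = 120000 cm; RF denominator = ground / map = 120000 / 5.8 ≈ 20690; RF = 1:20690

1:20690


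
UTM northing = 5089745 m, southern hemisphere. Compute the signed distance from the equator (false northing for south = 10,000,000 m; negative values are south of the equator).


For southern: actual = 5089745 - 10000000 = -4910255 m

-4910255 m


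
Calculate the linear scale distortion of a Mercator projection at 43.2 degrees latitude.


SF = 1 / cos(43.2) = 1 / 0.728969 = 1.372

1.372


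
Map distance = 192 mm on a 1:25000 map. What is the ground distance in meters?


ground = 192 mm * 25000 / 1000 = 4800.0 m

4800.0 m


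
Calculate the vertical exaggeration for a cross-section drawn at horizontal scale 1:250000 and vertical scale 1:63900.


VE = horizontal_scale / vertical_scale = 250000 / 63900 ≈ 3.9

3.9x


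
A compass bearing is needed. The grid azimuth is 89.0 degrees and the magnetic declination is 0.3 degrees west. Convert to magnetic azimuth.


magnetic azimuth = grid azimuth - declination (east +ve)
mag_az = 89.0 - -0.3 = 89.3 degrees

89.3 degrees


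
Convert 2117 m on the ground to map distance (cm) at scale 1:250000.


map_cm = 2117 * 100 / 250000 = 0.8468 cm ≈ 0.85 cm

0.85 cm


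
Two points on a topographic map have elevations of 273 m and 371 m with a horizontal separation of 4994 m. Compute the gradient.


gradient = (371 - 273) / 4994 = 98 / 4994 = 0.0196

0.0196


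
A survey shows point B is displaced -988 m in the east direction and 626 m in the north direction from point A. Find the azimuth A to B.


az = atan2(-988, 626) = -57.6 deg
adjusted to 0-360: 302.4 degrees

302.4 degrees


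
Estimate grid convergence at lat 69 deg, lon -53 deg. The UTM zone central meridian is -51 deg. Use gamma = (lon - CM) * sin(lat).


gamma = (-53 - -51) * sin(69) = -2 * 0.93358 = -1.867 degrees

-1.867 degrees


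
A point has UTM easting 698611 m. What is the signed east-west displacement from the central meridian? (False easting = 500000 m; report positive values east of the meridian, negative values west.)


displacement = 698611 - 500000 = 198611 m

198611 m


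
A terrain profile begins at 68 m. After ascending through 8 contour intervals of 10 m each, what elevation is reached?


elevation = 68 + 8 * 10 = 148 m

148 m


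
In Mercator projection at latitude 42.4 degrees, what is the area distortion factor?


area_distortion = 1/cos^2(42.4) = 1.834

1.834


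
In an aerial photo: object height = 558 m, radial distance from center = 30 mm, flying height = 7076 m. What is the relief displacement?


d = h * r / H = 558 * 30 / 7076 = 2.37 mm

2.37 mm


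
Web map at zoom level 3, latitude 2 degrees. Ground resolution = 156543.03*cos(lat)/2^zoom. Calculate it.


res = 156543.03 * cos(2) / 2^3 = 156543.03 * 0.99939083 / 8 = 19555.96 m/pixel

19555.96 m/pixel


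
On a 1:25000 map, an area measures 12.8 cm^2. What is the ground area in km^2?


ground_area = 12.8 * (25000/100)^2 = 800000.0 m^2 = 0.8 km^2

0.8 km^2


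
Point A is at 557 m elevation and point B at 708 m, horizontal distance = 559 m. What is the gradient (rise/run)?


gradient = (708 - 557) / 559 = 151 / 559 = 0.2701

0.2701


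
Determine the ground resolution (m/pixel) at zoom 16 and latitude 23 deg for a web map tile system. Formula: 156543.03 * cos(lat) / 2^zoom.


res = 156543.03 * cos(23) / 2^16 = 156543.03 * 0.92050485 / 65536 = 2.2 m/pixel

2.2 m/pixel


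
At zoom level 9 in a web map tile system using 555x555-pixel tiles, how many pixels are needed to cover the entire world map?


tiles per axis = 2^9 = 512
total tiles = 512^2 = 262144
pixels per axis = 512 * 555 = 284160
total pixels = 284160^2 = 80746905600

80746905600 pixels


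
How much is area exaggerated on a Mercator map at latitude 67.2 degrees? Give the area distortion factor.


area_distortion = 1/cos^2(67.2) = 6.659

6.659


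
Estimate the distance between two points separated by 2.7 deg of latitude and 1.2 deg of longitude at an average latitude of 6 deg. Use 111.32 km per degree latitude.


dlat_km = 2.7 * 111.32 = 300.564
dlon_km = 1.2 * 111.32 * cos(6) ≈ 132.852
dist = sqrt(300.564^2 + 132.852^2) ≈ 328.6 km

328.6 km


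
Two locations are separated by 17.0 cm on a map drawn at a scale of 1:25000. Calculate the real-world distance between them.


ground = 17.0 cm * 25000 / 100 = 4250.0 m = 4.25 km

4.25 km


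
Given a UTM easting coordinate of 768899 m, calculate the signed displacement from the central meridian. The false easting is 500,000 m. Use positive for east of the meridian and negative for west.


displacement = 768899 - 500000 = 268899 m

268899 m


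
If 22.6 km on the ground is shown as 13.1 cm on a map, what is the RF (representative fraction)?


ground = 22.6 km = 2260000 cm; RF denominator = ground / map = 2260000 / 13.1 ≈ 172519; RF = 1:172519

1:172519


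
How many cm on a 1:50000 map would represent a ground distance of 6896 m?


map_cm = 6896 * 100 / 50000 = 13.792 cm ≈ 13.79 cm

13.79 cm


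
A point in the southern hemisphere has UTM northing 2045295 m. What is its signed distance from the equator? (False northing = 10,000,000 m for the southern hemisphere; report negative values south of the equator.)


For southern: actual = 2045295 - 10000000 = -7954705 m

-7954705 m


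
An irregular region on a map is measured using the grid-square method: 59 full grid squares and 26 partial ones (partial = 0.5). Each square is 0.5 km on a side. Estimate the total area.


effective squares = 59 + 26 * 0.5 = 72.0
area = 72.0 * 0.25 = 18.0 km^2

18.0 km^2


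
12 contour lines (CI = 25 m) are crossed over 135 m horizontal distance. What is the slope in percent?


elevation change = 12 * 25 = 300 m
slope = 300 / 135 * 100 = 222.2%

222.2%


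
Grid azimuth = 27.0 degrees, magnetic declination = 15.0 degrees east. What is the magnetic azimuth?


magnetic azimuth = grid azimuth - declination (east +ve)
mag_az = 27.0 - 15.0 = 12.0 degrees

12.0 degrees


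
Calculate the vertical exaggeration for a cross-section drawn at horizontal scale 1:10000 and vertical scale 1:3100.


VE = horizontal_scale / vertical_scale = 10000 / 3100 ≈ 3.2

3.2x


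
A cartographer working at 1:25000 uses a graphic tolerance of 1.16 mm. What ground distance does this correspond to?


ground = 1.16 mm * 25000 / 1000 = 29.0 m

29.0 m


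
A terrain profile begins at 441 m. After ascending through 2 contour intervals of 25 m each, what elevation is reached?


elevation = 441 + 2 * 25 = 491 m

491 m


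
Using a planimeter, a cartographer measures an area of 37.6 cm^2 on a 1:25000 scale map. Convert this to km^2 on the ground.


ground_area = 37.6 * (25000/100)^2 = 2350000.0 m^2 = 2.35 km^2

2.35 km^2


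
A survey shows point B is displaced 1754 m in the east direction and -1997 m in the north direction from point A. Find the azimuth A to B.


az = atan2(1754, -1997) = 138.7 deg
adjusted to 0-360: 138.7 degrees

138.7 degrees


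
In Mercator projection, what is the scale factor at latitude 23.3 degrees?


SF = 1 / cos(23.3) = 1 / 0.918446 = 1.089

1.089


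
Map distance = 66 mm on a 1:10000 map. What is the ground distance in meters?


ground = 66 mm * 10000 / 1000 = 660.0 m

660.0 m


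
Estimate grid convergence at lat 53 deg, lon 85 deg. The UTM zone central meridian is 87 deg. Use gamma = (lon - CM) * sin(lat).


gamma = (85 - 87) * sin(53) = -2 * 0.798636 = -1.597 degrees

-1.597 degrees


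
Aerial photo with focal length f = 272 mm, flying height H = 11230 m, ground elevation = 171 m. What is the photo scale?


scale = f / (H - h) = 272 mm / 11059 m = 272 / 11059000 = 1:40658

1:40658


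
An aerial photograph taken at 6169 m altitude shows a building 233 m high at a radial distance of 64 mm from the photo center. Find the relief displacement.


d = h * r / H = 233 * 64 / 6169 = 2.42 mm

2.42 mm


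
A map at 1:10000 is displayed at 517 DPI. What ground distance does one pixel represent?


pixel_cm = 2.54 / 517 ≈ 0.004913 cm
ground = pixel_cm * 10000 / 100 = 2.54 * 10000 / (517 * 100) = 25400 / 51700 ≈ 0.49 m

0.49 m


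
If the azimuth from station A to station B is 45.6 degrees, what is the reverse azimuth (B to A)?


back azimuth = (45.6 + 180) mod 360 = 225.6 degrees

225.6 degrees


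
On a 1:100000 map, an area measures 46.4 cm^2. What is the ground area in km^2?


ground_area = 46.4 * (100000/100)^2 = 46400000.0 m^2 = 46.4 km^2

46.4 km^2


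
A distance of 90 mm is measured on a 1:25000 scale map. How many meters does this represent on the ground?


ground = 90 mm * 25000 / 1000 = 2250.0 m

2250.0 m


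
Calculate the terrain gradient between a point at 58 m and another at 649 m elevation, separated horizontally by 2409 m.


gradient = (649 - 58) / 2409 = 591 / 2409 = 0.2453

0.2453


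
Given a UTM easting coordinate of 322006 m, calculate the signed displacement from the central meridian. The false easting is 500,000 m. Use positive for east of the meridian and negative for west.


displacement = 322006 - 500000 = -177994 m

-177994 m


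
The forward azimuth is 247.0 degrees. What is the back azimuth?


back azimuth = (247.0 + 180) mod 360 = 67.0 degrees

67.0 degrees


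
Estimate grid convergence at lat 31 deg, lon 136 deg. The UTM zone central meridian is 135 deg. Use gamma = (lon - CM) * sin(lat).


gamma = (136 - 135) * sin(31) = 1 * 0.515038 = 0.515 degrees

0.515 degrees


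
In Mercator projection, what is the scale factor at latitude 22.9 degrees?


SF = 1 / cos(22.9) = 1 / 0.921185 = 1.086

1.086


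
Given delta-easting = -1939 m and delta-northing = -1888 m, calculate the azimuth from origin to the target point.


az = atan2(-1939, -1888) = -134.2 deg
adjusted to 0-360: 225.8 degrees

225.8 degrees


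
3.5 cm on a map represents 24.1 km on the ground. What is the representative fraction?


ground = 24.1 km = 2410000 cm; RF denominator = ground / map = 2410000 / 3.5 ≈ 688571; RF = 1:688571

1:688571


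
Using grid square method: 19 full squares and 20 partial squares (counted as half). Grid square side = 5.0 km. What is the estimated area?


effective squares = 19 + 20 * 0.5 = 29.0
area = 29.0 * 25.0 = 725.0 km^2

725.0 km^2


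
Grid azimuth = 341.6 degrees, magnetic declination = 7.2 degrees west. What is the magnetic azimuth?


magnetic azimuth = grid azimuth - declination (east +ve)
mag_az = 341.6 - -7.2 = 348.8 degrees

348.8 degrees


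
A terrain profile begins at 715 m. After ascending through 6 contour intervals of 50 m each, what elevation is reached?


elevation = 715 + 6 * 50 = 1015 m

1015 m


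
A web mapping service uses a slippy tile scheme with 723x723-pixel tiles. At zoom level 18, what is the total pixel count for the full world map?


tiles per axis = 2^18 = 262144
total tiles = 262144^2 = 68719476736
pixels per axis = 262144 * 723 = 189530112
total pixels = 189530112^2 = 35921663354732544

35921663354732544 pixels


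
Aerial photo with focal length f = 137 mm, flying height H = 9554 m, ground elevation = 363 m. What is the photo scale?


scale = f / (H - h) = 137 mm / 9191 m = 137 / 9191000 = 1:67088

1:67088


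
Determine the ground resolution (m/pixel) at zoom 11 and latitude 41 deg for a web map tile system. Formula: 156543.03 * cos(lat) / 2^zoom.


res = 156543.03 * cos(41) / 2^11 = 156543.03 * 0.75470958 / 2048 = 57.69 m/pixel

57.69 m/pixel


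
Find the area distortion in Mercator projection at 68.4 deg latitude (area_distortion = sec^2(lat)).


area_distortion = 1/cos^2(68.4) = 7.379

7.379


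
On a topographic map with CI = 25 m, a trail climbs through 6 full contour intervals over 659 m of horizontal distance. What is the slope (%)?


elevation change = 6 * 25 = 150 m
slope = 150 / 659 * 100 = 22.8%

22.8%


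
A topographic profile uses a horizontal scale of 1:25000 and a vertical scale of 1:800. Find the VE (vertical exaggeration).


VE = horizontal_scale / vertical_scale = 25000 / 800 = 31.25

31.25x


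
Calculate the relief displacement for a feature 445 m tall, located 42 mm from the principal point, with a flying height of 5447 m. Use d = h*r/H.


d = h * r / H = 445 * 42 / 5447 = 3.43 mm

3.43 mm


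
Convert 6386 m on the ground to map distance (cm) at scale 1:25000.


map_cm = 6386 * 100 / 25000 = 25.544 cm ≈ 25.54 cm

25.54 cm


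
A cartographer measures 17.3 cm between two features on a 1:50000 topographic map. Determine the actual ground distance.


ground = 17.3 cm * 50000 / 100 = 8650.0 m = 8.65 km

8.65 km


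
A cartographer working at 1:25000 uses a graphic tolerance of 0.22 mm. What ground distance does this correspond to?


ground = 0.22 mm * 25000 / 1000 = 5.5 m

5.5 m


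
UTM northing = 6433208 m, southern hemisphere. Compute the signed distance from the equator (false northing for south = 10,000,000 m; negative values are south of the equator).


For southern: actual = 6433208 - 10000000 = -3566792 m

-3566792 m


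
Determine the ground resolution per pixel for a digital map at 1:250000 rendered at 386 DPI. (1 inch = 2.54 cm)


pixel_cm = 2.54 / 386 ≈ 0.00658 cm
ground = pixel_cm * 250000 / 100 = 2.54 * 250000 / (386 * 100) = 635000 / 38600 ≈ 16.45 m

16.45 m


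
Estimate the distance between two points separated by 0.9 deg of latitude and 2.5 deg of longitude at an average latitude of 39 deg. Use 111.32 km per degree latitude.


dlat_km = 0.9 * 111.32 = 100.188
dlon_km = 2.5 * 111.32 * cos(39) ≈ 216.28
dist = sqrt(100.188^2 + 216.28^2) ≈ 238.4 km

238.4 km


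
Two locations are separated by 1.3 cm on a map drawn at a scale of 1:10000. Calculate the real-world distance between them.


ground = 1.3 cm * 10000 / 100 = 130.0 m

130.0 m


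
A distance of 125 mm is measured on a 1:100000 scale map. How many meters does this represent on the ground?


ground = 125 mm * 100000 / 1000 = 12500.0 m

12500.0 m


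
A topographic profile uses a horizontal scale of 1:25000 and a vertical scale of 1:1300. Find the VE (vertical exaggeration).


VE = horizontal_scale / vertical_scale = 25000 / 1300 ≈ 19.2

19.2x


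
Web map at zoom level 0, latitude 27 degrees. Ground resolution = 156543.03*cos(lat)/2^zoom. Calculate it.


res = 156543.03 * cos(27) / 2^0 = 156543.03 * 0.89100652 / 1 = 139480.86 m/pixel

139480.86 m/pixel


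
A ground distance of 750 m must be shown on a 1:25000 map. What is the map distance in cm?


map_cm = 750 * 100 / 25000 = 3.0 cm

3.0 cm


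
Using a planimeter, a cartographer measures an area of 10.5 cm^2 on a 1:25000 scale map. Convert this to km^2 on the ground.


ground_area = 10.5 * (25000/100)^2 = 656250.0 m^2 = 0.65625 km^2 ≈ 0.656 km^2

0.656 km^2


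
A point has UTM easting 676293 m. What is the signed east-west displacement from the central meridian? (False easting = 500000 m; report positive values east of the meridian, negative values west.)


displacement = 676293 - 500000 = 176293 m

176293 m


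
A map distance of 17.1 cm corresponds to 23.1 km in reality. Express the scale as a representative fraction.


ground = 23.1 km = 2310000 cm; RF denominator = ground / map = 2310000 / 17.1 ≈ 135088; RF = 1:135088

1:135088


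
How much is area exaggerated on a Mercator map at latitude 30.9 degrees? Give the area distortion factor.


area_distortion = 1/cos^2(30.9) = 1.358

1.358


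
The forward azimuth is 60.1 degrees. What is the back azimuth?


back azimuth = (60.1 + 180) mod 360 = 240.1 degrees

240.1 degrees


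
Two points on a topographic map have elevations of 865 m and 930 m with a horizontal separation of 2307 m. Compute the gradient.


gradient = (930 - 865) / 2307 = 65 / 2307 = 0.0282

0.0282


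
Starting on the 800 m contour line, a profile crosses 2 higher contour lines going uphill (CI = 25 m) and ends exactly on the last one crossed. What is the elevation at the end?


elevation = 800 + 2 * 25 = 850 m

850 m


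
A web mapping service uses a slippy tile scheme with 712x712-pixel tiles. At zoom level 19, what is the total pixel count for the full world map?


tiles per axis = 2^19 = 524288
total tiles = 524288^2 = 274877906944
pixels per axis = 524288 * 712 = 373293056
total pixels = 373293056^2 = 139347705657819136

139347705657819136 pixels


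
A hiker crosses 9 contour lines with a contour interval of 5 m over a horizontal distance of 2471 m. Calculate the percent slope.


elevation change = 9 * 5 = 45 m
slope = 45 / 2471 * 100 = 1.8%

1.8%


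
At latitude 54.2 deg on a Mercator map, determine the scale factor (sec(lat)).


SF = 1 / cos(54.2) = 1 / 0.584958 = 1.71

1.71


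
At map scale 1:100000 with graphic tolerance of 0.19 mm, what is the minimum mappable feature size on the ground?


ground = 0.19 mm * 100000 / 1000 = 19.0 m

19.0 m


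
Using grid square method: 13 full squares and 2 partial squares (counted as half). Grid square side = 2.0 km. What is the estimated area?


effective squares = 13 + 2 * 0.5 = 14.0
area = 14.0 * 4.0 = 56.0 km^2

56.0 km^2


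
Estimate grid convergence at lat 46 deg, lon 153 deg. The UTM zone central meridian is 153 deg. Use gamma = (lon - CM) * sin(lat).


gamma = (153 - 153) * sin(46) = 0 * 0.71934 = 0.0 degrees

0.0 degrees


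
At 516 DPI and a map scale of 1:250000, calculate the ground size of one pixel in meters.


pixel_cm = 2.54 / 516 ≈ 0.004922 cm
ground = pixel_cm * 250000 / 100 = 2.54 * 250000 / (516 * 100) = 635000 / 51600 ≈ 12.31 m

12.31 m
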